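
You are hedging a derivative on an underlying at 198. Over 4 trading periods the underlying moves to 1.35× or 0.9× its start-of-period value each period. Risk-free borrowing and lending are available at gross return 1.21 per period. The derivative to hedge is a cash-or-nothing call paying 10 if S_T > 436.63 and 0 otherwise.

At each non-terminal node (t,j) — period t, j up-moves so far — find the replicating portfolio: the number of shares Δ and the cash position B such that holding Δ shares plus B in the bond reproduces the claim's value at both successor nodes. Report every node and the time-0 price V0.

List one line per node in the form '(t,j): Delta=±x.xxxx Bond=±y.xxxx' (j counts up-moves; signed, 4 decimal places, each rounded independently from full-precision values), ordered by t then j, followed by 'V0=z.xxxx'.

Risk-neutral probability p* = (R−d)/(u−d) = (1.21−0.9)/(1.35−0.9) = 0.6889.
Payoff layer (t=4): V(4,0)=0.0000, V(4,1)=0.0000, V(4,2)=0.0000, V(4,3)=10.0000, V(4,4)=10.0000
  t=3,j=0: stock 144.3420 → up 194.8617 (V=0.0000), down 129.9078 (V=0.0000). Price 0.0000; hedge Δ=0.0000, bond B=0.0000.
  t=3,j=1: stock 216.5130 → up 292.2926 (V=0.0000), down 194.8617 (V=0.0000). Price 0.0000; hedge Δ=0.0000, bond B=0.0000.
  t=3,j=2: stock 324.7695 → up 438.4388 (V=10.0000), down 292.2926 (V=0.0000). Price 5.6933; hedge Δ=0.0684, bond B=-16.5289.
  t=3,j=3: stock 487.1543 → up 657.6582 (V=10.0000), down 438.4388 (V=10.0000). Price 8.2645; hedge Δ=0.0000, bond B=8.2645.
  t=2,j=0: stock 160.3800 → up 216.5130 (V=0.0000), down 144.3420 (V=0.0000). Price 0.0000; hedge Δ=0.0000, bond B=0.0000.
  t=2,j=1: stock 240.5700 → up 324.7695 (V=5.6933), down 216.5130 (V=0.0000). Price 3.2414; hedge Δ=0.0526, bond B=-9.4104.
  t=2,j=2: stock 360.8550 → up 487.1543 (V=8.2645), down 324.7695 (V=5.6933). Price 6.1690; hedge Δ=0.0158, bond B=0.4553.
  t=1,j=0: stock 178.2000 → up 240.5700 (V=3.2414), down 160.3800 (V=0.0000). Price 1.8454; hedge Δ=0.0404, bond B=-5.3576.
  t=1,j=1: stock 267.3000 → up 360.8550 (V=6.1690), down 240.5700 (V=3.2414). Price 4.3456; hedge Δ=0.0243, bond B=-2.1603.
  t=0,j=0: stock 198.0000 → up 267.3000 (V=4.3456), down 178.2000 (V=1.8454). Price 2.9486; hedge Δ=0.0281, bond B=-2.6075.
Each (Δ,B) replicates both successor values, so the strategy is self-financing and V0 is arbitrage-free.

(0,0): Delta=0.0281 Bond=-2.6075
(1,0): Delta=0.0404 Bond=-5.3576
(1,1): Delta=0.0243 Bond=-2.1603
(2,0): Delta=0.0000 Bond=0.0000
(2,1): Delta=0.0526 Bond=-9.4104
(2,2): Delta=0.0158 Bond=0.4553
(3,0): Delta=0.0000 Bond=0.0000
(3,1): Delta=0.0000 Bond=0.0000
(3,2): Delta=0.0684 Bond=-16.5289
(3,3): Delta=0.0000 Bond=8.2645
V0=2.9486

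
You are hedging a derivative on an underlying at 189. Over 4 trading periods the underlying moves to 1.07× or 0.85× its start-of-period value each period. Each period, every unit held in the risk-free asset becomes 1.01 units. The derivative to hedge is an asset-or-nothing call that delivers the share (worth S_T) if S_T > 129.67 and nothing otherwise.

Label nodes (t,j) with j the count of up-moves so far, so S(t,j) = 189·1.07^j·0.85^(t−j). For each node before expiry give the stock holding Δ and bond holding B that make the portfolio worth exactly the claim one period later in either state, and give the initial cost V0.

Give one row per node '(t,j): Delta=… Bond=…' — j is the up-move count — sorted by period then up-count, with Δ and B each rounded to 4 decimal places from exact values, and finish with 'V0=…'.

The replicating-portfolio and risk-neutral prices coincide; use p* = (1.01−0.85)/(1.07−0.85) = 0.7273 for the latter.
Payoff layer (t=4): V(4,0)=0.0000, V(4,1)=0.0000, V(4,2)=156.3390, V(4,3)=196.8032, V(4,4)=247.7404
(3,0): S=116.0696. Δ = (V_up−V_dn)/(S_up−S_dn) = (0.0000−0.0000)/(124.1945−98.6592) = 0.0000. V = [p*·0.0000 + (1−p*)·0.0000]/1.01 = 0.0000. B = V − Δ·S = 0.0000.
(3,1): S=146.1112. Δ = (V_up−V_dn)/(S_up−S_dn) = (156.3390−0.0000)/(156.3390−124.1945) = 4.8636. V = [p*·156.3390 + (1−p*)·0.0000]/1.01 = 112.5753. B = V − Δ·S = -598.0563.
(3,2): S=183.9282. Δ = (V_up−V_dn)/(S_up−S_dn) = (196.8032−156.3390)/(196.8032−156.3390) = 1.0000. V = [p*·196.8032 + (1−p*)·156.3390]/1.01 = 183.9282. B = V − Δ·S = 0.0000.
(3,3): S=231.5331. Δ = (V_up−V_dn)/(S_up−S_dn) = (247.7404−196.8032)/(247.7404−196.8032) = 1.0000. V = [p*·247.7404 + (1−p*)·196.8032]/1.01 = 231.5331. B = V − Δ·S = 0.0000.
(2,0): S=136.5525. Δ = (V_up−V_dn)/(S_up−S_dn) = (112.5753−0.0000)/(146.1112−116.0696) = 3.7473. V = [p*·112.5753 + (1−p*)·0.0000]/1.01 = 81.0623. B = V − Δ·S = -430.6436.
(2,1): S=171.8955. Δ = (V_up−V_dn)/(S_up−S_dn) = (183.9282−112.5753)/(183.9282−146.1112) = 1.8868. V = [p*·183.9282 + (1−p*)·112.5753]/1.01 = 162.8399. B = V − Δ·S = -161.4914.
(2,2): S=216.3861. Δ = (V_up−V_dn)/(S_up−S_dn) = (231.5331−183.9282)/(231.5331−183.9282) = 1.0000. V = [p*·231.5331 + (1−p*)·183.9282]/1.01 = 216.3861. B = V − Δ·S = 0.0000.
(1,0): S=160.6500. Δ = (V_up−V_dn)/(S_up−S_dn) = (162.8399−81.0623)/(171.8955−136.5525) = 2.3138. V = [p*·162.8399 + (1−p*)·81.0623]/1.01 = 139.1455. B = V − Δ·S = -232.5708.
(1,1): S=202.2300. Δ = (V_up−V_dn)/(S_up−S_dn) = (216.3861−162.8399)/(216.3861−171.8955) = 1.2035. V = [p*·216.3861 + (1−p*)·162.8399]/1.01 = 199.7847. B = V − Δ·S = -43.6070.
(0,0): S=189.0000. Δ = (V_up−V_dn)/(S_up−S_dn) = (199.7847−139.1455)/(202.2300−160.6500) = 1.4584. V = [p*·199.7847 + (1−p*)·139.1455]/1.01 = 181.4324. B = V − Δ·S = -94.2006.
Root portfolio cost Δ·189+B reproduces V0=181.4324.

(0,0): Delta=1.4584 Bond=-94.2006
(1,0): Delta=2.3138 Bond=-232.5708
(1,1): Delta=1.2035 Bond=-43.6070
(2,0): Delta=3.7473 Bond=-430.6436
(2,1): Delta=1.8868 Bond=-161.4914
(2,2): Delta=1.0000 Bond=0.0000
(3,0): Delta=0.0000 Bond=0.0000
(3,1): Delta=4.8636 Bond=-598.0563
(3,2): Delta=1.0000 Bond=0.0000
(3,3): Delta=1.0000 Bond=0.0000
V0=181.4324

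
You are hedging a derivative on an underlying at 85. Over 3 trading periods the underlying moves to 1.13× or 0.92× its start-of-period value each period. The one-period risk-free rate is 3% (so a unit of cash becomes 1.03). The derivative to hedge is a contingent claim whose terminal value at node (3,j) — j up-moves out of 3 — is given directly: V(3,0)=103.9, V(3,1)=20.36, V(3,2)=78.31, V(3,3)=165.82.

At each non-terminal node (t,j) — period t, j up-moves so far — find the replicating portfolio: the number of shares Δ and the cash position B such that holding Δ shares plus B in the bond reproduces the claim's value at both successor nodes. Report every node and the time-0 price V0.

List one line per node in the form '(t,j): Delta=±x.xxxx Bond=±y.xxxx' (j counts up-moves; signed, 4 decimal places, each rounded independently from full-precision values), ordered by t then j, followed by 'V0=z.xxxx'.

(0,0): Delta=1.7942 Bond=-85.7000
(1,0): Delta=-0.5573 Bond=95.6138
(1,1): Delta=3.5346 Bond=-255.4390
(2,0): Delta=-5.5294 Bond=456.1988
(2,1): Delta=3.1228 Bond=-226.7147
(2,2): Delta=3.8394 Bond=-296.1817
V0=66.8060

Risk-neutral probability p* = (R−d)/(u−d) = (1.03−0.92)/(1.13−0.92) = 0.5238.
Payoff layer (t=3): V(3,0)=103.9000, V(3,1)=20.3600, V(3,2)=78.3100, V(3,3)=165.8200
(2,0): S=71.9440. Δ = (V_up−V_dn)/(S_up−S_dn) = (20.3600−103.9000)/(81.2967−66.1885) = -5.5294. V = [p*·20.3600 + (1−p*)·103.9000]/1.03 = 58.3893. B = V − Δ·S = 456.1988.
(2,1): S=88.3660. Δ = (V_up−V_dn)/(S_up−S_dn) = (78.3100−20.3600)/(99.8536−81.2967) = 3.1228. V = [p*·78.3100 + (1−p*)·20.3600]/1.03 = 49.2376. B = V − Δ·S = -226.7147.
(2,2): S=108.5365. Δ = (V_up−V_dn)/(S_up−S_dn) = (165.8200−78.3100)/(122.6462−99.8536) = 3.8394. V = [p*·165.8200 + (1−p*)·78.3100]/1.03 = 120.5326. B = V − Δ·S = -296.1817.
(1,0): S=78.2000. Δ = (V_up−V_dn)/(S_up−S_dn) = (49.2376−58.3893)/(88.3660−71.9440) = -0.5573. V = [p*·49.2376 + (1−p*)·58.3893]/1.03 = 52.0345. B = V − Δ·S = 95.6138.
(1,1): S=96.0500. Δ = (V_up−V_dn)/(S_up−S_dn) = (120.5326−49.2376)/(108.5365−88.3660) = 3.5346. V = [p*·120.5326 + (1−p*)·49.2376]/1.03 = 84.0608. B = V − Δ·S = -255.4390.
(0,0): S=85.0000. Δ = (V_up−V_dn)/(S_up−S_dn) = (84.0608−52.0345)/(96.0500−78.2000) = 1.7942. V = [p*·84.0608 + (1−p*)·52.0345]/1.03 = 66.8060. B = V − Δ·S = -85.7000.
Root portfolio cost Δ·85+B reproduces V0=66.8060.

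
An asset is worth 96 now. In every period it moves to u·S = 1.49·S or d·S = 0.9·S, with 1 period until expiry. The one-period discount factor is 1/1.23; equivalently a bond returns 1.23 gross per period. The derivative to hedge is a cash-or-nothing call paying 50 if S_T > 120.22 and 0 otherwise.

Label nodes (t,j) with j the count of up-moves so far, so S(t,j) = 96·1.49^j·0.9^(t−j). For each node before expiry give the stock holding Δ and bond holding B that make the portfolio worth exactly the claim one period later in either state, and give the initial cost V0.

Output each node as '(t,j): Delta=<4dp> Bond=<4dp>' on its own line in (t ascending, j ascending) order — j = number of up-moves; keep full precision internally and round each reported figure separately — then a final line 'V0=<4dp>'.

(0,0): Delta=0.8828 Bond=-62.0091
V0=22.7367

Under the risk-neutral measure, an up-move has probability p* = (R−d)/(u−d) = 0.5593 and values discount at R = 1.23.
Terminal values V(1,·): V(1,0)=0.0000, V(1,1)=50.0000
  t=0,j=0: stock 96.0000 → up 143.0400 (V=50.0000), down 86.4000 (V=0.0000). Price 22.7367; hedge Δ=0.8828, bond B=-62.0091.
Each (Δ,B) replicates both successor values, so the strategy is self-financing and V0 is arbitrage-free.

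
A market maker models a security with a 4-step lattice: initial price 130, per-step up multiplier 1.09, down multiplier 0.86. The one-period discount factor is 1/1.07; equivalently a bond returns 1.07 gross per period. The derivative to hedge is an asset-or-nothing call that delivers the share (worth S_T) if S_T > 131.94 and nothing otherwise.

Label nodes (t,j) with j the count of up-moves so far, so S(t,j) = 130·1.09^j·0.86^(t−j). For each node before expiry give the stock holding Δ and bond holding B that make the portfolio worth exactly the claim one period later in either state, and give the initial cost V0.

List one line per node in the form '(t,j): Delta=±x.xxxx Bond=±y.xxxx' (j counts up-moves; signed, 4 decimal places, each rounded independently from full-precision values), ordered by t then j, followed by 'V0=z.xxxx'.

(0,0): Delta=1.6643 Bond=-89.8179
(1,0): Delta=4.0998 Bond=-368.4033
(1,1): Delta=1.4812 Bond=-70.1721
(2,0): Delta=0.0000 Bond=0.0000
(2,1): Delta=4.4079 Bond=-431.7336
(2,2): Delta=1.2613 Bond=-41.1175
(3,0): Delta=0.0000 Bond=0.0000
(3,1): Delta=0.0000 Bond=0.0000
(3,2): Delta=4.7391 Bond=-505.9506
(3,3): Delta=1.0000 Bond=0.0000
V0=126.5357

Risk-neutral probability p* = (R−d)/(u−d) = (1.07−0.86)/(1.09−0.86) = 0.9130.
Payoff layer (t=4): V(4,0)=0.0000, V(4,1)=0.0000, V(4,2)=0.0000, V(4,3)=144.7842, V(4,4)=183.5056
(3,0): S=82.6873. Δ = (V_up−V_dn)/(S_up−S_dn) = (0.0000−0.0000)/(90.1291−71.1111) = 0.0000. V = [p*·0.0000 + (1−p*)·0.0000]/1.07 = 0.0000. B = V − Δ·S = 0.0000.
(3,1): S=104.8013. Δ = (V_up−V_dn)/(S_up−S_dn) = (0.0000−0.0000)/(114.2334−90.1291) = 0.0000. V = [p*·0.0000 + (1−p*)·0.0000]/1.07 = 0.0000. B = V − Δ·S = 0.0000.
(3,2): S=132.8296. Δ = (V_up−V_dn)/(S_up−S_dn) = (144.7842−0.0000)/(144.7842−114.2334) = 4.7391. V = [p*·144.7842 + (1−p*)·0.0000]/1.07 = 123.5461. B = V − Δ·S = -505.9506.
(3,3): S=168.3538. Δ = (V_up−V_dn)/(S_up−S_dn) = (183.5056−144.7842)/(183.5056−144.7842) = 1.0000. V = [p*·183.5056 + (1−p*)·144.7842]/1.07 = 168.3538. B = V − Δ·S = 0.0000.
(2,0): S=96.1480. Δ = (V_up−V_dn)/(S_up−S_dn) = (0.0000−0.0000)/(104.8013−82.6873) = 0.0000. V = [p*·0.0000 + (1−p*)·0.0000]/1.07 = 0.0000. B = V − Δ·S = 0.0000.
(2,1): S=121.8620. Δ = (V_up−V_dn)/(S_up−S_dn) = (123.5461−0.0000)/(132.8296−104.8013) = 4.4079. V = [p*·123.5461 + (1−p*)·0.0000]/1.07 = 105.4233. B = V − Δ·S = -431.7336.
(2,2): S=154.4530. Δ = (V_up−V_dn)/(S_up−S_dn) = (168.3538−123.5461)/(168.3538−132.8296) = 1.2613. V = [p*·168.3538 + (1−p*)·123.5461]/1.07 = 153.6986. B = V − Δ·S = -41.1175.
(1,0): S=111.8000. Δ = (V_up−V_dn)/(S_up−S_dn) = (105.4233−0.0000)/(121.8620−96.1480) = 4.0998. V = [p*·105.4233 + (1−p*)·0.0000]/1.07 = 89.9589. B = V − Δ·S = -368.4033.
(1,1): S=141.7000. Δ = (V_up−V_dn)/(S_up−S_dn) = (153.6986−105.4233)/(154.4530−121.8620) = 1.4812. V = [p*·153.6986 + (1−p*)·105.4233]/1.07 = 139.7203. B = V − Δ·S = -70.1721.
(0,0): S=130.0000. Δ = (V_up−V_dn)/(S_up−S_dn) = (139.7203−89.9589)/(141.7000−111.8000) = 1.6643. V = [p*·139.7203 + (1−p*)·89.9589]/1.07 = 126.5357. B = V − Δ·S = -89.8179.
Self-financing check: at every node Δ·S+B equals the discounted successor values.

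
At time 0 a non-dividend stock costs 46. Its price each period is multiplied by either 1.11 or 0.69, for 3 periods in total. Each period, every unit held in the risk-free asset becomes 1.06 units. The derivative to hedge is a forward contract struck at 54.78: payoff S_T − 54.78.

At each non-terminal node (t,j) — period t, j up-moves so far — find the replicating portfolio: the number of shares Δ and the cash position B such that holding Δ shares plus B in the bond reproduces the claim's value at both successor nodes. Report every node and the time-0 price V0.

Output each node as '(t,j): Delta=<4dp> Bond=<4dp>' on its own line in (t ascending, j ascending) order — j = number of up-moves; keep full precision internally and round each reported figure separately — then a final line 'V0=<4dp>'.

(0,0): Delta=1.0000 Bond=-45.9943
(1,0): Delta=1.0000 Bond=-48.7540
(1,1): Delta=1.0000 Bond=-48.7540
(2,0): Delta=1.0000 Bond=-51.6792
(2,1): Delta=1.0000 Bond=-51.6792
(2,2): Delta=1.0000 Bond=-51.6792
V0=0.0057

Risk-neutral probability p* = (R−d)/(u−d) = (1.06−0.69)/(1.11−0.69) = 0.8810.
At expiry t=3: V(3,0)=-39.6686, V(3,1)=-30.4703, V(3,2)=-15.6731, V(3,3)=8.1310
Node (2,0) S=21.9006: V=(p*·-30.4703+(1−p*)·-39.6686)/1.06=-29.7786; Δ=(-30.4703−-39.6686)/(24.3097−15.1114)=1.0000; B=V−Δ·S=-51.6792
Node (2,1) S=35.2314: V=(p*·-15.6731+(1−p*)·-30.4703)/1.06=-16.4478; Δ=(-15.6731−-30.4703)/(39.1069−24.3097)=1.0000; B=V−Δ·S=-51.6792
Node (2,2) S=56.6766: V=(p*·8.1310+(1−p*)·-15.6731)/1.06=4.9974; Δ=(8.1310−-15.6731)/(62.9110−39.1069)=1.0000; B=V−Δ·S=-51.6792
Node (1,0) S=31.7400: V=(p*·-16.4478+(1−p*)·-29.7786)/1.06=-17.0140; Δ=(-16.4478−-29.7786)/(35.2314−21.9006)=1.0000; B=V−Δ·S=-48.7540
Node (1,1) S=51.0600: V=(p*·4.9974+(1−p*)·-16.4478)/1.06=2.3060; Δ=(4.9974−-16.4478)/(56.6766−35.2314)=1.0000; B=V−Δ·S=-48.7540
Node (0,0) S=46.0000: V=(p*·2.3060+(1−p*)·-17.0140)/1.06=0.0057; Δ=(2.3060−-17.0140)/(51.0600−31.7400)=1.0000; B=V−Δ·S=-45.9943
Check: Δ(0,0)·S0 + B(0,0) = 0.0057 = V0.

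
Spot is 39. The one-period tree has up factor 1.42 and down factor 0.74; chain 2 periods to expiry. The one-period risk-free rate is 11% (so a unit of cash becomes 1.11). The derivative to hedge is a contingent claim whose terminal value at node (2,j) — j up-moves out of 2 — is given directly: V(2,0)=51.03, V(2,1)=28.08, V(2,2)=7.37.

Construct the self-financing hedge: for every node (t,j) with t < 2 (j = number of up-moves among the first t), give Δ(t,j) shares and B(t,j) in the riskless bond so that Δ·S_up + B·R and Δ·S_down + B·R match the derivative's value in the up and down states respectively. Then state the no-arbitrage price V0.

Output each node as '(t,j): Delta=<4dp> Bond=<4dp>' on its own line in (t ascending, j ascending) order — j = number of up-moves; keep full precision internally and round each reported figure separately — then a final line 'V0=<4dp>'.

(0,0): Delta=-0.7382 Bond=50.4757
(1,0): Delta=-1.1694 Bond=68.4730
(1,1): Delta=-0.5499 Bond=45.6012
V0=21.6851

No-arbitrage ⇒ martingale measure with p* = (R−d)/(u−d) = 0.5441.
At expiry t=2: V(2,0)=51.0300, V(2,1)=28.0800, V(2,2)=7.3700
(1,0): S=28.8600. Δ = (V_up−V_dn)/(S_up−S_dn) = (28.0800−51.0300)/(40.9812−21.3564) = -1.1694. V = [p*·28.0800 + (1−p*)·51.0300]/1.11 = 34.7230. B = V − Δ·S = 68.4730.
(1,1): S=55.3800. Δ = (V_up−V_dn)/(S_up−S_dn) = (7.3700−28.0800)/(78.6396−40.9812) = -0.5499. V = [p*·7.3700 + (1−p*)·28.0800]/1.11 = 15.1453. B = V − Δ·S = 45.6012.
(0,0): S=39.0000. Δ = (V_up−V_dn)/(S_up−S_dn) = (15.1453−34.7230)/(55.3800−28.8600) = -0.7382. V = [p*·15.1453 + (1−p*)·34.7230]/1.11 = 21.6851. B = V − Δ·S = 50.4757.
Check: Δ(0,0)·S0 + B(0,0) = 21.6851 = V0.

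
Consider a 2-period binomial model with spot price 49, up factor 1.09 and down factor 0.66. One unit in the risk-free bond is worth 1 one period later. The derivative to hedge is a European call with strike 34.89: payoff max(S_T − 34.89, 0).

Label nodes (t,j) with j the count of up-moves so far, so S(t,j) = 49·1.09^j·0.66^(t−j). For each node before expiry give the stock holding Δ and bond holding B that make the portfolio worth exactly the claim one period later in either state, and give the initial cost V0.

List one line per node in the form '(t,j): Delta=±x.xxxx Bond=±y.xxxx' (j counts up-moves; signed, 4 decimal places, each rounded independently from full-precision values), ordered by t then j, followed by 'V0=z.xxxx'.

No-arbitrage ⇒ martingale measure with p* = (R−d)/(u−d) = 0.7907.
Payoff layer (t=2): V(2,0)=0.0000, V(2,1)=0.3606, V(2,2)=23.3269
  t=1,j=0: stock 32.3400 → up 35.2506 (V=0.3606), down 21.3444 (V=0.0000). Price 0.2851; hedge Δ=0.0259, bond B=-0.5535.
  t=1,j=1: stock 53.4100 → up 58.2169 (V=23.3269), down 35.2506 (V=0.3606). Price 18.5200; hedge Δ=1.0000, bond B=-34.8900.
  t=0,j=0: stock 49.0000 → up 53.4100 (V=18.5200), down 32.3400 (V=0.2851). Price 14.7034; hedge Δ=0.8654, bond B=-27.7033.
The time-0 hedge costs 14.7034, which is the no-arbitrage price.

(0,0): Delta=0.8654 Bond=-27.7033
(1,0): Delta=0.0259 Bond=-0.5535
(1,1): Delta=1.0000 Bond=-34.8900
V0=14.7034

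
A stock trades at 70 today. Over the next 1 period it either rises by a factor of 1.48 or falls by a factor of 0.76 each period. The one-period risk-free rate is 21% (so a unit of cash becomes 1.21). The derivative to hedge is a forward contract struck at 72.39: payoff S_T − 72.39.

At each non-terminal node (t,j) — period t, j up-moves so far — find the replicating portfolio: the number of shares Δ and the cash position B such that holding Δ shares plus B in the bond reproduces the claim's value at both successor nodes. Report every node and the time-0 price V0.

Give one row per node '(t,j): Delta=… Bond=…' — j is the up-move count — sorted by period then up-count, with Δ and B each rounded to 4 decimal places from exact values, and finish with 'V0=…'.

(0,0): Delta=1.0000 Bond=-59.8264
V0=10.1736

The replicating-portfolio and risk-neutral prices coincide; use p* = (1.21−0.76)/(1.48−0.76) = 0.6250 for the latter.
Terminal values V(1,·): V(1,0)=-19.1900, V(1,1)=31.2100
(0,0): S=70.0000. Δ = (V_up−V_dn)/(S_up−S_dn) = (31.2100−-19.1900)/(103.6000−53.2000) = 1.0000. V = [p*·31.2100 + (1−p*)·-19.1900]/1.21 = 10.1736. B = V − Δ·S = -59.8264.
Each (Δ,B) replicates both successor values, so the strategy is self-financing and V0 is arbitrage-free.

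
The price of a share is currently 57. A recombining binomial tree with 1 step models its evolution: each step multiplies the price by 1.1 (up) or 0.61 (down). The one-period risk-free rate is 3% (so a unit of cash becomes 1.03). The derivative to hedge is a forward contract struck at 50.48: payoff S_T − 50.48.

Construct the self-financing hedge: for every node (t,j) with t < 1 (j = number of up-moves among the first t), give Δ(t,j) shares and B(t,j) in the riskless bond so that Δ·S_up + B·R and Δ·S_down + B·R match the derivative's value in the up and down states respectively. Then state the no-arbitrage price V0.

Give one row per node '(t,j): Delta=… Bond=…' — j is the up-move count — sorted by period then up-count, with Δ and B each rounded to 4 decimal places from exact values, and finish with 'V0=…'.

(0,0): Delta=1.0000 Bond=-49.0097
V0=7.9903

Risk-neutral probability p* = (R−d)/(u−d) = (1.03−0.61)/(1.1−0.61) = 0.8571.
Terminal payoffs: V(1,0)=-15.7100, V(1,1)=12.2200
(0,0): S=57.0000. Δ = (V_up−V_dn)/(S_up−S_dn) = (12.2200−-15.7100)/(62.7000−34.7700) = 1.0000. V = [p*·12.2200 + (1−p*)·-15.7100]/1.03 = 7.9903. B = V − Δ·S = -49.0097.
Each (Δ,B) replicates both successor values, so the strategy is self-financing and V0 is arbitrage-free.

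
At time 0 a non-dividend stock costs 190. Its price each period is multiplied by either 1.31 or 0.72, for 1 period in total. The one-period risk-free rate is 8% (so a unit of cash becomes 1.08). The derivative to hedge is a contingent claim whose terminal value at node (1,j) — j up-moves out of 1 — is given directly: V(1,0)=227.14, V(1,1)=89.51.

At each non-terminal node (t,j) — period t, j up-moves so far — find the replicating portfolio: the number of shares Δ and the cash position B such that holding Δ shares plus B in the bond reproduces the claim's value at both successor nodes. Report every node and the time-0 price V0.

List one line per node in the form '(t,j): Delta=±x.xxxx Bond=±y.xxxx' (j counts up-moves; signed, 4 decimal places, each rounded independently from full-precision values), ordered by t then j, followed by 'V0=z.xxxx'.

(0,0): Delta=-1.2277 Bond=365.8289
V0=132.5578

The replicating-portfolio and risk-neutral prices coincide; use p* = (1.08−0.72)/(1.31−0.72) = 0.6102 for the latter.
Payoff layer (t=1): V(1,0)=227.1400, V(1,1)=89.5100
Node (0,0) S=190.0000: V=(p*·89.5100+(1−p*)·227.1400)/1.08=132.5578; Δ=(89.5100−227.1400)/(248.9000−136.8000)=-1.2277; B=V−Δ·S=365.8289
Check: Δ(0,0)·S0 + B(0,0) = 132.5578 = V0.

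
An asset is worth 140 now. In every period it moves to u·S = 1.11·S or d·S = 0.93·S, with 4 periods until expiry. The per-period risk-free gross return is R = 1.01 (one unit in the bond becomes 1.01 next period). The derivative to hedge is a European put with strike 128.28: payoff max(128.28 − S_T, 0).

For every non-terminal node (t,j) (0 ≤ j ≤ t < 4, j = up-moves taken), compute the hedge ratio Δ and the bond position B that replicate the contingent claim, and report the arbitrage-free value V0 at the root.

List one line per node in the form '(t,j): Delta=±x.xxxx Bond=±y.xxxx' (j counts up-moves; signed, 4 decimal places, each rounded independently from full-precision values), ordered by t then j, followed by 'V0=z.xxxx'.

(0,0): Delta=-0.1859 Bond=29.1437
(1,0): Delta=-0.3295 Bond=48.1315
(1,1): Delta=-0.0355 Bond=6.0646
(2,0): Delta=-0.5778 Bond=78.6828
(2,1): Delta=-0.0694 Bond=11.0254
(2,2): Delta=0.0000 Bond=0.0000
(3,0): Delta=-1.0000 Bond=127.0099
(3,1): Delta=-0.1357 Bond=20.0442
(3,2): Delta=0.0000 Bond=0.0000
(3,3): Delta=0.0000 Bond=0.0000
V0=3.1178

No-arbitrage ⇒ martingale measure with p* = (R−d)/(u−d) = 0.4444.
Terminal values V(4,·): V(4,0)=23.5527, V(4,1)=3.2829, V(4,2)=0.0000, V(4,3)=0.0000, V(4,4)=0.0000
  t=3,j=0: stock 112.6100 → up 124.9971 (V=3.2829), down 104.7273 (V=23.5527). Price 14.3999; hedge Δ=-1.0000, bond B=127.0099.
  t=3,j=1: stock 134.4055 → up 149.1901 (V=0.0000), down 124.9971 (V=3.2829). Price 1.8058; hedge Δ=-0.1357, bond B=20.0442.
  t=3,j=2: stock 160.4194 → up 178.0656 (V=0.0000), down 149.1901 (V=0.0000). Price 0.0000; hedge Δ=0.0000, bond B=0.0000.
  t=3,j=3: stock 191.4683 → up 212.5299 (V=0.0000), down 178.0656 (V=0.0000). Price 0.0000; hedge Δ=0.0000, bond B=0.0000.
  t=2,j=0: stock 121.0860 → up 134.4055 (V=1.8058), down 112.6100 (V=14.3999). Price 8.7154; hedge Δ=-0.5778, bond B=78.6828.
  t=2,j=1: stock 144.5220 → up 160.4194 (V=0.0000), down 134.4055 (V=1.8058). Price 0.9933; hedge Δ=-0.0694, bond B=11.0254.
  t=2,j=2: stock 172.4940 → up 191.4683 (V=0.0000), down 160.4194 (V=0.0000). Price 0.0000; hedge Δ=0.0000, bond B=0.0000.
  t=1,j=0: stock 130.2000 → up 144.5220 (V=0.9933), down 121.0860 (V=8.7154). Price 5.2310; hedge Δ=-0.3295, bond B=48.1315.
  t=1,j=1: stock 155.4000 → up 172.4940 (V=0.0000), down 144.5220 (V=0.9933). Price 0.5464; hedge Δ=-0.0355, bond B=6.0646.
  t=0,j=0: stock 140.0000 → up 155.4000 (V=0.5464), down 130.2000 (V=5.2310). Price 3.1178; hedge Δ=-0.1859, bond B=29.1437.
The time-0 hedge costs 3.1178, which is the no-arbitrage price.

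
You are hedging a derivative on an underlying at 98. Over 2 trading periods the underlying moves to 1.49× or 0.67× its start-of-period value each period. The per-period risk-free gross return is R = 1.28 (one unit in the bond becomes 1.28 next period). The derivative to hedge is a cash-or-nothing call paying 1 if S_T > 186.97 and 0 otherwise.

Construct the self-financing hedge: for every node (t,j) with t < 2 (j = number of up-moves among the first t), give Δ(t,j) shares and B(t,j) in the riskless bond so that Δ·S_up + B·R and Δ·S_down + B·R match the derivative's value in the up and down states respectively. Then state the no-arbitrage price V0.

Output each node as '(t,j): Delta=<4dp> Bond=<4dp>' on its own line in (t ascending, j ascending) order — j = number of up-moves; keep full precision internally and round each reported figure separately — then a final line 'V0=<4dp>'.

(0,0): Delta=0.0072 Bond=-0.3710
(1,0): Delta=0.0000 Bond=0.0000
(1,1): Delta=0.0084 Bond=-0.6383
V0=0.3378

Since d<R<u, set p* = (R−d)/(u−d) = 0.7439; price each node as the discounted p*-expectation of its children.
At expiry t=2: V(2,0)=0.0000, V(2,1)=0.0000, V(2,2)=1.0000
Node (1,0) S=65.6600: V=(p*·0.0000+(1−p*)·0.0000)/1.28=0.0000; Δ=(0.0000−0.0000)/(97.8334−43.9922)=0.0000; B=V−Δ·S=0.0000
Node (1,1) S=146.0200: V=(p*·1.0000+(1−p*)·0.0000)/1.28=0.5812; Δ=(1.0000−0.0000)/(217.5698−97.8334)=0.0084; B=V−Δ·S=-0.6383
Node (0,0) S=98.0000: V=(p*·0.5812+(1−p*)·0.0000)/1.28=0.3378; Δ=(0.5812−0.0000)/(146.0200−65.6600)=0.0072; B=V−Δ·S=-0.3710
Check: Δ(0,0)·S0 + B(0,0) = 0.3378 = V0.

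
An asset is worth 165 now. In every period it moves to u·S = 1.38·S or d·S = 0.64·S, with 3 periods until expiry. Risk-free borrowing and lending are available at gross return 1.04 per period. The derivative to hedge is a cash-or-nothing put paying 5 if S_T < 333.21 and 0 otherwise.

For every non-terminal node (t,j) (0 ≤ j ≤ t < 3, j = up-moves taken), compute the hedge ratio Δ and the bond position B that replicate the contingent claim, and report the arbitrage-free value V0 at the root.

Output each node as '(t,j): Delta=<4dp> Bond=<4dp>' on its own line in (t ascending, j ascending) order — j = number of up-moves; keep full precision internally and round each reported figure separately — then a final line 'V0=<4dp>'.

(0,0): Delta=-0.0111 Bond=5.5682
(1,0): Delta=0.0000 Bond=4.6228
(1,1): Delta=-0.0154 Bond=6.7839
(2,0): Delta=0.0000 Bond=4.8077
(2,1): Delta=0.0000 Bond=4.8077
(2,2): Delta=-0.0215 Bond=8.9657
V0=3.7430

Under the risk-neutral measure, an up-move has probability p* = (R−d)/(u−d) = 0.5405 and values discount at R = 1.04.
Terminal payoffs: V(3,0)=5.0000, V(3,1)=5.0000, V(3,2)=5.0000, V(3,3)=0.0000
Node (2,0) S=67.5840: V=(p*·5.0000+(1−p*)·5.0000)/1.04=4.8077; Δ=(5.0000−5.0000)/(93.2659−43.2538)=0.0000; B=V−Δ·S=4.8077
Node (2,1) S=145.7280: V=(p*·5.0000+(1−p*)·5.0000)/1.04=4.8077; Δ=(5.0000−5.0000)/(201.1046−93.2659)=0.0000; B=V−Δ·S=4.8077
Node (2,2) S=314.2260: V=(p*·0.0000+(1−p*)·5.0000)/1.04=2.2089; Δ=(0.0000−5.0000)/(433.6319−201.1046)=-0.0215; B=V−Δ·S=8.9657
Node (1,0) S=105.6000: V=(p*·4.8077+(1−p*)·4.8077)/1.04=4.6228; Δ=(4.8077−4.8077)/(145.7280−67.5840)=0.0000; B=V−Δ·S=4.6228
Node (1,1) S=227.7000: V=(p*·2.2089+(1−p*)·4.8077)/1.04=3.2721; Δ=(2.2089−4.8077)/(314.2260−145.7280)=-0.0154; B=V−Δ·S=6.7839
Node (0,0) S=165.0000: V=(p*·3.2721+(1−p*)·4.6228)/1.04=3.7430; Δ=(3.2721−4.6228)/(227.7000−105.6000)=-0.0111; B=V−Δ·S=5.5682
Check: Δ(0,0)·S0 + B(0,0) = 3.7430 = V0.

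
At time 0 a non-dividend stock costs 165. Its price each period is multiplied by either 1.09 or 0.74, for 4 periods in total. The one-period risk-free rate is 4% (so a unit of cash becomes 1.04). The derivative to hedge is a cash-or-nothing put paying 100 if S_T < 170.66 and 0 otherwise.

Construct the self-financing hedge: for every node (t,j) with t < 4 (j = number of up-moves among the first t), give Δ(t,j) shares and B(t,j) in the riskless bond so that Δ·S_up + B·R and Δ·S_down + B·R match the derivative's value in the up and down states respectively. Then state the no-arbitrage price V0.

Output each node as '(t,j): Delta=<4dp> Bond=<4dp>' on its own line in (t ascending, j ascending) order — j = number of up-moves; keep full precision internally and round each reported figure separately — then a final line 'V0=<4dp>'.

Risk-neutral probability p* = (R−d)/(u−d) = (1.04−0.74)/(1.09−0.74) = 0.8571.
Payoff layer (t=4): V(4,0)=100.0000, V(4,1)=100.0000, V(4,2)=100.0000, V(4,3)=100.0000, V(4,4)=0.0000
(3,0): S=66.8620. Δ = (V_up−V_dn)/(S_up−S_dn) = (100.0000−100.0000)/(72.8795−49.4779) = 0.0000. V = [p*·100.0000 + (1−p*)·100.0000]/1.04 = 96.1538. B = V − Δ·S = 96.1538.
(3,1): S=98.4859. Δ = (V_up−V_dn)/(S_up−S_dn) = (100.0000−100.0000)/(107.3496−72.8795) = 0.0000. V = [p*·100.0000 + (1−p*)·100.0000]/1.04 = 96.1538. B = V − Δ·S = 96.1538.
(3,2): S=145.0670. Δ = (V_up−V_dn)/(S_up−S_dn) = (100.0000−100.0000)/(158.1230−107.3496) = 0.0000. V = [p*·100.0000 + (1−p*)·100.0000]/1.04 = 96.1538. B = V − Δ·S = 96.1538.
(3,3): S=213.6798. Δ = (V_up−V_dn)/(S_up−S_dn) = (0.0000−100.0000)/(232.9110−158.1230) = -1.3371. V = [p*·0.0000 + (1−p*)·100.0000]/1.04 = 13.7363. B = V − Δ·S = 299.4505.
(2,0): S=90.3540. Δ = (V_up−V_dn)/(S_up−S_dn) = (96.1538−96.1538)/(98.4859−66.8620) = 0.0000. V = [p*·96.1538 + (1−p*)·96.1538]/1.04 = 92.4556. B = V − Δ·S = 92.4556.
(2,1): S=133.0890. Δ = (V_up−V_dn)/(S_up−S_dn) = (96.1538−96.1538)/(145.0670−98.4859) = 0.0000. V = [p*·96.1538 + (1−p*)·96.1538]/1.04 = 92.4556. B = V − Δ·S = 92.4556.
(2,2): S=196.0365. Δ = (V_up−V_dn)/(S_up−S_dn) = (13.7363−96.1538)/(213.6798−145.0670) = -1.2012. V = [p*·13.7363 + (1−p*)·96.1538]/1.04 = 24.5290. B = V − Δ·S = 260.0078.
(1,0): S=122.1000. Δ = (V_up−V_dn)/(S_up−S_dn) = (92.4556−92.4556)/(133.0890−90.3540) = 0.0000. V = [p*·92.4556 + (1−p*)·92.4556]/1.04 = 88.8996. B = V − Δ·S = 88.8996.
(1,1): S=179.8500. Δ = (V_up−V_dn)/(S_up−S_dn) = (24.5290−92.4556)/(196.0365−133.0890) = -1.0791. V = [p*·24.5290 + (1−p*)·92.4556]/1.04 = 32.9162. B = V − Δ·S = 226.9921.
(0,0): S=165.0000. Δ = (V_up−V_dn)/(S_up−S_dn) = (32.9162−88.8996)/(179.8500−122.1000) = -0.9694. V = [p*·32.9162 + (1−p*)·88.8996]/1.04 = 39.3402. B = V − Δ·S = 199.2929.
Self-financing check: at every node Δ·S+B equals the discounted successor values.

(0,0): Delta=-0.9694 Bond=199.2929
(1,0): Delta=0.0000 Bond=88.8996
(1,1): Delta=-1.0791 Bond=226.9921
(2,0): Delta=0.0000 Bond=92.4556
(2,1): Delta=0.0000 Bond=92.4556
(2,2): Delta=-1.2012 Bond=260.0078
(3,0): Delta=0.0000 Bond=96.1538
(3,1): Delta=0.0000 Bond=96.1538
(3,2): Delta=0.0000 Bond=96.1538
(3,3): Delta=-1.3371 Bond=299.4505
V0=39.3402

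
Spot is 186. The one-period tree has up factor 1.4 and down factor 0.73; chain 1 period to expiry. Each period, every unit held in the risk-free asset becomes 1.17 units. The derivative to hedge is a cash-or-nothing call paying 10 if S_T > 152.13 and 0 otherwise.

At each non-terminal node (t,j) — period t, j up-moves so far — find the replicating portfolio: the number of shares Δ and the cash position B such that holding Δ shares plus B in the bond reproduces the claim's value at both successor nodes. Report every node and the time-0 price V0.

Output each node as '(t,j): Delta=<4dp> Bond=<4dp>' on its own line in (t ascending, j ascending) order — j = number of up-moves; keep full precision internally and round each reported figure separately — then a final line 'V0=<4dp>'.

(0,0): Delta=0.0802 Bond=-9.3124
V0=5.6130

No-arbitrage ⇒ martingale measure with p* = (R−d)/(u−d) = 0.6567.
At expiry t=1: V(1,0)=0.0000, V(1,1)=10.0000
(0,0): S=186.0000. Δ = (V_up−V_dn)/(S_up−S_dn) = (10.0000−0.0000)/(260.4000−135.7800) = 0.0802. V = [p*·10.0000 + (1−p*)·0.0000]/1.17 = 5.6130. B = V − Δ·S = -9.3124.
Root portfolio cost Δ·186+B reproduces V0=5.6130.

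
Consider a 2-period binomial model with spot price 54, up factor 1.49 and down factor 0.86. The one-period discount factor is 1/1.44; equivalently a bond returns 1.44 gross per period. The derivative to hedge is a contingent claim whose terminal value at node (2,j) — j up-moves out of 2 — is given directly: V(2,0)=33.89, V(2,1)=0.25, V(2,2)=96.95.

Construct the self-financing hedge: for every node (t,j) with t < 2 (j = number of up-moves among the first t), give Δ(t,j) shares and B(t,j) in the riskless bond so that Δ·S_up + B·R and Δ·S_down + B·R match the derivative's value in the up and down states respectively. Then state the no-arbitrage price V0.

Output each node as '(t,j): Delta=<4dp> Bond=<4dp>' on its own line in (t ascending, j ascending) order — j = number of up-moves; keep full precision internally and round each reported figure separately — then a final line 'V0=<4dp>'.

(0,0): Delta=1.7628 Bond=-55.4409
(1,0): Delta=-1.1498 Bond=55.4245
(1,1): Delta=1.9077 Bond=-91.4953
V0=39.7482

Since d<R<u, set p* = (R−d)/(u−d) = 0.9206; price each node as the discounted p*-expectation of its children.
Terminal values V(2,·): V(2,0)=33.8900, V(2,1)=0.2500, V(2,2)=96.9500
  t=1,j=0: stock 46.4400 → up 69.1956 (V=0.2500), down 39.9384 (V=33.8900). Price 2.0277; hedge Δ=-1.1498, bond B=55.4245.
  t=1,j=1: stock 80.4600 → up 119.8854 (V=96.9500), down 69.1956 (V=0.2500). Price 61.9968; hedge Δ=1.9077, bond B=-91.4953.
  t=0,j=0: stock 54.0000 → up 80.4600 (V=61.9968), down 46.4400 (V=2.0277). Price 39.7482; hedge Δ=1.7628, bond B=-55.4409.
Root portfolio cost Δ·54+B reproduces V0=39.7482.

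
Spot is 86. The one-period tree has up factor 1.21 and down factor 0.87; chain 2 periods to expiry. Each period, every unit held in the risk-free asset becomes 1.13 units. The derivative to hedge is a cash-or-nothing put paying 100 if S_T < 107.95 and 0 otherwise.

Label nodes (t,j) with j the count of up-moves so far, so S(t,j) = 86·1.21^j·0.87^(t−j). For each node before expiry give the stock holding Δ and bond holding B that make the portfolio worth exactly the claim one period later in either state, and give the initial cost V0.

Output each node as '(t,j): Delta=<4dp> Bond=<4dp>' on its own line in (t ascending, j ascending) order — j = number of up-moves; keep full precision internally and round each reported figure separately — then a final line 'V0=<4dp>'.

The replicating-portfolio and risk-neutral prices coincide; use p* = (1.13−0.87)/(1.21−0.87) = 0.7647 for the latter.
Payoff layer (t=2): V(2,0)=100.0000, V(2,1)=100.0000, V(2,2)=0.0000
Node (1,0) S=74.8200: V=(p*·100.0000+(1−p*)·100.0000)/1.13=88.4956; Δ=(100.0000−100.0000)/(90.5322−65.0934)=0.0000; B=V−Δ·S=88.4956
Node (1,1) S=104.0600: V=(p*·0.0000+(1−p*)·100.0000)/1.13=20.8225; Δ=(0.0000−100.0000)/(125.9126−90.5322)=-2.8264; B=V−Δ·S=314.9401
Node (0,0) S=86.0000: V=(p*·20.8225+(1−p*)·88.4956)/1.13=32.5182; Δ=(20.8225−88.4956)/(104.0600−74.8200)=-2.3144; B=V−Δ·S=231.5567
The time-0 hedge costs 32.5182, which is the no-arbitrage price.

(0,0): Delta=-2.3144 Bond=231.5567
(1,0): Delta=0.0000 Bond=88.4956
(1,1): Delta=-2.8264 Bond=314.9401
V0=32.5182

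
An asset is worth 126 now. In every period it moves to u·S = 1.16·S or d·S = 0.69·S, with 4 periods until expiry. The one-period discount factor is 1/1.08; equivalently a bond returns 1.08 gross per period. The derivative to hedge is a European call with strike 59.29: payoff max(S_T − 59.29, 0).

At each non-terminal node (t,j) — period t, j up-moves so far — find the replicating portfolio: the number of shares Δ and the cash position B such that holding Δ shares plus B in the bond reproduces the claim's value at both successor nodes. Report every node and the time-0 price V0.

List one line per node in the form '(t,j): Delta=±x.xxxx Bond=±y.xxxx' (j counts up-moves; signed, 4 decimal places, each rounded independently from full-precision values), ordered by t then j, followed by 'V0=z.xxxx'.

(0,0): Delta=0.9878 Bond=-41.8898
(1,0): Delta=0.9213 Bond=-39.4625
(1,1): Delta=0.9959 Bond=-46.4263
(2,0): Delta=0.5840 Bond=-22.3824
(2,1): Delta=0.9625 Bond=-46.7707
(2,2): Delta=1.0000 Bond=-50.8316
(3,0): Delta=0.0000 Bond=0.0000
(3,1): Delta=0.6553 Bond=-29.1315
(3,2): Delta=1.0000 Bond=-54.8981
(3,3): Delta=1.0000 Bond=-54.8981
V0=82.5747

No-arbitrage ⇒ martingale measure with p* = (R−d)/(u−d) = 0.8298.
Payoff layer (t=4): V(4,0)=0.0000, V(4,1)=0.0000, V(4,2)=21.4307, V(4,3)=76.4143, V(4,4)=168.8506
Node (3,0) S=41.3921: V=(p*·0.0000+(1−p*)·0.0000)/1.08=0.0000; Δ=(0.0000−0.0000)/(48.0149−28.5606)=0.0000; B=V−Δ·S=0.0000
Node (3,1) S=69.5868: V=(p*·21.4307+(1−p*)·0.0000)/1.08=16.4656; Δ=(21.4307−0.0000)/(80.7207−48.0149)=0.6553; B=V−Δ·S=-29.1315
Node (3,2) S=116.9865: V=(p*·76.4143+(1−p*)·21.4307)/1.08=62.0883; Δ=(76.4143−21.4307)/(135.7043−80.7207)=1.0000; B=V−Δ·S=-54.8981
Node (3,3) S=196.6729: V=(p*·168.8506+(1−p*)·76.4143)/1.08=141.7747; Δ=(168.8506−76.4143)/(228.1406−135.7043)=1.0000; B=V−Δ·S=-54.8981
Node (2,0) S=59.9886: V=(p*·16.4656+(1−p*)·0.0000)/1.08=12.6509; Δ=(16.4656−0.0000)/(69.5868−41.3921)=0.5840; B=V−Δ·S=-22.3824
Node (2,1) S=100.8504: V=(p*·62.0883+(1−p*)·16.4656)/1.08=50.2988; Δ=(62.0883−16.4656)/(116.9865−69.5868)=0.9625; B=V−Δ·S=-46.7707
Node (2,2) S=169.5456: V=(p*·141.7747+(1−p*)·62.0883)/1.08=118.7140; Δ=(141.7747−62.0883)/(196.6729−116.9865)=1.0000; B=V−Δ·S=-50.8316
Node (1,0) S=86.9400: V=(p*·50.2988+(1−p*)·12.6509)/1.08=40.6395; Δ=(50.2988−12.6509)/(100.8504−59.9886)=0.9213; B=V−Δ·S=-39.4625
Node (1,1) S=146.1600: V=(p*·118.7140+(1−p*)·50.2988)/1.08=99.1378; Δ=(118.7140−50.2988)/(169.5456−100.8504)=0.9959; B=V−Δ·S=-46.4263
Node (0,0) S=126.0000: V=(p*·99.1378+(1−p*)·40.6395)/1.08=82.5747; Δ=(99.1378−40.6395)/(146.1600−86.9400)=0.9878; B=V−Δ·S=-41.8898
Check: Δ(0,0)·S0 + B(0,0) = 82.5747 = V0.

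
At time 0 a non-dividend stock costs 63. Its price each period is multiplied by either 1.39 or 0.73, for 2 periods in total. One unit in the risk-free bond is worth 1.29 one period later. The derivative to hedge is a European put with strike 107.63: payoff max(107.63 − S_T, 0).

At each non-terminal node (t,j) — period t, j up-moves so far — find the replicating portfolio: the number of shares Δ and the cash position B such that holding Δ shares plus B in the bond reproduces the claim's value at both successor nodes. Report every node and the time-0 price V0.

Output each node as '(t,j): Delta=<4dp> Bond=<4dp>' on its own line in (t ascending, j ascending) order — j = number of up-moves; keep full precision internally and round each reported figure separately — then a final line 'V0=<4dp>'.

(0,0): Delta=-0.7771 Bond=56.7302
(1,0): Delta=-1.0000 Bond=83.4341
(1,1): Delta=-0.7562 Bond=71.3512
V0=7.7742

Risk-neutral probability p* = (R−d)/(u−d) = (1.29−0.73)/(1.39−0.73) = 0.8485.
Payoff layer (t=2): V(2,0)=74.0573, V(2,1)=43.7039, V(2,2)=0.0000
Node (1,0) S=45.9900: V=(p*·43.7039+(1−p*)·74.0573)/1.29=37.4441; Δ=(43.7039−74.0573)/(63.9261−33.5727)=-1.0000; B=V−Δ·S=83.4341
Node (1,1) S=87.5700: V=(p*·0.0000+(1−p*)·43.7039)/1.29=5.1332; Δ=(0.0000−43.7039)/(121.7223−63.9261)=-0.7562; B=V−Δ·S=71.3512
Node (0,0) S=63.0000: V=(p*·5.1332+(1−p*)·37.4441)/1.29=7.7742; Δ=(5.1332−37.4441)/(87.5700−45.9900)=-0.7771; B=V−Δ·S=56.7302
Root portfolio cost Δ·63+B reproduces V0=7.7742.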